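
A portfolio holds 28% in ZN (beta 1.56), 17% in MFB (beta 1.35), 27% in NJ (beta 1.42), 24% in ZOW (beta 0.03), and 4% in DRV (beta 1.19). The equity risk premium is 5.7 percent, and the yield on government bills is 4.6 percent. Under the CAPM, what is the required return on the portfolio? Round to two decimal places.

10.90%

β_P = Σ w_i β_i = 0.28×1.56 + 0.17×1.35 + 0.27×1.42 + 0.24×0.03 + 0.04×1.19 = 1.1045
E(R_P) = R_f + β_P × MRP = 4.6% + 1.1045 × 5.7% = 10.90%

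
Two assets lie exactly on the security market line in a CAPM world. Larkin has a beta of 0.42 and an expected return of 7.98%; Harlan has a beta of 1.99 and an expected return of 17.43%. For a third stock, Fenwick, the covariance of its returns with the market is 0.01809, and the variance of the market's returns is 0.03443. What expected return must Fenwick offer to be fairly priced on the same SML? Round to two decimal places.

8.61%

MRP = (17.43% − 7.98%) / (1.99 − 0.42) = 6.0191%
R_f = 7.98% − 0.42 × 6.0191% = 5.4520%
β_Fenwick = Cov / Var(R_m) = 0.01809 / 0.03443 = 0.5254
E(R_Fenwick) = R_f + β × MRP = 5.4520% + 0.5254 × 6.0191% = 8.61%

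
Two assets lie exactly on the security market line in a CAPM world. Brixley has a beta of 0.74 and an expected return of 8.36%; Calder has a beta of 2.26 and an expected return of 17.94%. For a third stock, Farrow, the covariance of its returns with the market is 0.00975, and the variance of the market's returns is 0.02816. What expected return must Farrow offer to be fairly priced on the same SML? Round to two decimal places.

MRP = (17.94% − 8.36%) / (2.26 − 0.74) = 6.3026%
R_f = 8.36% − 0.74 × 6.3026% = 3.6961%
β_Farrow = Cov / Var(R_m) = 0.00975 / 0.02816 = 0.3462
E(R_Farrow) = R_f + β × MRP = 3.6961% + 0.3462 × 6.3026% = 5.88%

5.88%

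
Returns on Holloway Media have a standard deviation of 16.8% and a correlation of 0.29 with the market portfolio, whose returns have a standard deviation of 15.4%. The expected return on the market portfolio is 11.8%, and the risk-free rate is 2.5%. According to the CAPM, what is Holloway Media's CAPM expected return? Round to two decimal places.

β = ρ × σ_i / σ_m = 0.29 × 16.8% / 15.4% = 0.3164
MRP = 11.8% − 2.5% = 9.30%
E(R) = 2.5% + 0.3164 × 9.3% = 5.44%

5.44%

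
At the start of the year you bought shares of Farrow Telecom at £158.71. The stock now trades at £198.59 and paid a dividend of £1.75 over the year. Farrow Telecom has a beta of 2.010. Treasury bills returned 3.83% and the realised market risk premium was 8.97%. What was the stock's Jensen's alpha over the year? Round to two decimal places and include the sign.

+4.37%

Realised HPR = (P1 + D1 − P0) / P0 = (198.59 + 1.75 − 158.71) / 158.71 = 41.63 / 158.71 = 26.2302%
CAPM required = R_f + β·MRP = 3.83% + 2.010 × 8.97% = 21.85970%
α = realised − required = 26.2302% − 21.85970% = +4.37%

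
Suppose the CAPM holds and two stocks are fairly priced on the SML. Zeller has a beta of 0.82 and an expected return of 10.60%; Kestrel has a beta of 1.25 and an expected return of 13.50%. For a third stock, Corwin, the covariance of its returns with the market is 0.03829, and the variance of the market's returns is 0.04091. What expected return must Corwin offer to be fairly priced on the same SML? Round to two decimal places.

MRP = (13.50% − 10.60%) / (1.25 − 0.82) = 6.7442%
R_f = 10.60% − 0.82 × 6.7442% = 5.0698%
β_Corwin = Cov / Var(R_m) = 0.03829 / 0.04091 = 0.9360
E(R_Corwin) = R_f + β × MRP = 5.0698% + 0.9360 × 6.7442% = 11.38%

11.38%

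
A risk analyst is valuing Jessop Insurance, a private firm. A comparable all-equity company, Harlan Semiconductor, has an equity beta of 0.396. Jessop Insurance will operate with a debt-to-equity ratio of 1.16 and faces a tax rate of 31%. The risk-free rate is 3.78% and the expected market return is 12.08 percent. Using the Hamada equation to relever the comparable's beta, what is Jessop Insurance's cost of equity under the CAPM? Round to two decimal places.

β_L = β_U × [1 + (1 − t)(D/E)] = 0.396 × [1 + (1 − 0.31) × 1.16]
    = 0.396 × [1 + 0.69 × 1.16] = 0.396 × 1.8004 = 0.7130
MRP = 12.08% − 3.78% = 8.30%
E(R) = R_f + β_L × MRP = 3.78% + 0.7130 × 8.30% = 9.70%

9.70%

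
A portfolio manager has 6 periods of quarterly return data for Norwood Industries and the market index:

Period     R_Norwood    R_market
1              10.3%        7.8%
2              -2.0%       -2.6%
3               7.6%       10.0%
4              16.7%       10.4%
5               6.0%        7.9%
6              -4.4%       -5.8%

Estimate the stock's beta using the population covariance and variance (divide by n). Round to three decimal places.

1.026

Mean R_i = (10.3 − 2.0 + 7.6 + 16.7 + 6.0 − 4.4) / 6 = 5.7000%
Mean R_m = (7.8 − 2.6 + 10.0 + 10.4 + 7.9 − 5.8) / 6 = 4.6167%
Σ(R_i − R̄_i)(R_m − R̄_m) = 250.2500  ⇒  Cov = 250.2500 / 6 = 41.7083
Σ(R_m − R̄_m)² = 243.9283  ⇒  Var(R_m) = 243.9283 / 6 = 40.6547
β = Cov / Var(R_m) = 41.7083 / 40.6547 = 1.0259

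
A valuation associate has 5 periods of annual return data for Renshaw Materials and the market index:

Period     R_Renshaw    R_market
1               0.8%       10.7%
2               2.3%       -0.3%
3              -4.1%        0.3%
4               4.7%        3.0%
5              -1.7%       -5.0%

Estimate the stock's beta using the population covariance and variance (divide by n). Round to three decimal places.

Mean R_i = (0.8 + 2.3 − 4.1 + 4.7 − 1.7) / 5 = 0.4000%
Mean R_m = (10.7 − 0.3 + 0.3 + 3.0 − 5.0) / 5 = 1.7400%
Σ(R_i − R̄_i)(R_m − R̄_m) = 25.7600  ⇒  Cov = 25.7600 / 5 = 5.1520
Σ(R_m − R̄_m)² = 133.5320  ⇒  Var(R_m) = 133.5320 / 5 = 26.7064
β = Cov / Var(R_m) = 5.1520 / 26.7064 = 0.1929

0.193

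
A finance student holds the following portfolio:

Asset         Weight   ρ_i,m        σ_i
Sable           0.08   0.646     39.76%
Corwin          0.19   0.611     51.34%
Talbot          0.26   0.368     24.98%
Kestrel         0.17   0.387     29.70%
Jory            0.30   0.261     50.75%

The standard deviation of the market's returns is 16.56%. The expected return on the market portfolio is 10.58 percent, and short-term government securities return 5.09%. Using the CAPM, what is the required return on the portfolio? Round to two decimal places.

β_Sable = 0.646 × 39.76% / 16.56% = 1.5510
β_Corwin = 0.611 × 51.34% / 16.56% = 1.8942
β_Talbot = 0.368 × 24.98% / 16.56% = 0.5551
β_Kestrel = 0.387 × 29.70% / 16.56% = 0.6941
β_Jory = 0.261 × 50.75% / 16.56% = 0.7999
β_P = Σ w_i β_i = 0.08×1.5510 + 0.19×1.8942 + 0.26×0.5551 + 0.17×0.6941 + 0.30×0.7999 = 0.9863
MRP = 10.58% − 5.09% = 5.49%
E(R_P) = R_f + β_P × MRP = 5.09% + 0.9863 × 5.49% = 10.50%

10.50%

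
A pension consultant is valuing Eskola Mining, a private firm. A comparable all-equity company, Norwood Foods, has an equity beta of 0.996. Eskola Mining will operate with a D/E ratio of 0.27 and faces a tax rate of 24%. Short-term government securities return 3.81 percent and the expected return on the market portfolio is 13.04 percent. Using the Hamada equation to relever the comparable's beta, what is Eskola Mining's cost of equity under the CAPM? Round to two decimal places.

β_L = β_U × [1 + (1 − t)(D/E)] = 0.996 × [1 + (1 − 0.24) × 0.27]
    = 0.996 × [1 + 0.76 × 0.27] = 0.996 × 1.2052 = 1.2004
MRP = 13.04% − 3.81% = 9.23%
E(R) = R_f + β_L × MRP = 3.81% + 1.2004 × 9.23% = 14.89%

14.89%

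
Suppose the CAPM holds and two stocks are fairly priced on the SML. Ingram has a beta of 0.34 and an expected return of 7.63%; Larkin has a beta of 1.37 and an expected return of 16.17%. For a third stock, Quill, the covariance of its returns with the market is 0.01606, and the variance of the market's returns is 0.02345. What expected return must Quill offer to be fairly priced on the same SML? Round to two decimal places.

10.49%

MRP = (16.17% − 7.63%) / (1.37 − 0.34) = 8.2913%
R_f = 7.63% − 0.34 × 8.2913% = 4.8110%
β_Quill = Cov / Var(R_m) = 0.01606 / 0.02345 = 0.6849
E(R_Quill) = R_f + β × MRP = 4.8110% + 0.6849 × 8.2913% = 10.49%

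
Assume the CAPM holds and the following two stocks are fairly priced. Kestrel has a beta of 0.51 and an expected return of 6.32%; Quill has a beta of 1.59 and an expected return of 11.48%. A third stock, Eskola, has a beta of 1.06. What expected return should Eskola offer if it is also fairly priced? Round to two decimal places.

8.95%

MRP (SML slope) = (11.48% − 6.32%) / (1.59 − 0.51) = 5.16% / 1.08 = 4.7778%
R_f (intercept) = 6.32% − 0.51 × 4.7778% = 3.8833%
E(R_Eskola) = R_f + β × MRP = 3.8833% + 1.06 × 4.7778% = 8.95%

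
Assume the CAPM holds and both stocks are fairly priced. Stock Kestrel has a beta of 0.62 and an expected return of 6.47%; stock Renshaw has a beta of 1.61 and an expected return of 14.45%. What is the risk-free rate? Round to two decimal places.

Both satisfy E(R) = R_f + β·MRP, so the slope of the SML is
MRP = (14.45% − 6.47%) / (1.61 − 0.62) = 7.98% / 0.99 = 8.0606%
R_f = E(R_Kestrel) − β_Kestrel·MRP = 6.47% − 0.62 × 8.0606% = 1.4724%

1.47%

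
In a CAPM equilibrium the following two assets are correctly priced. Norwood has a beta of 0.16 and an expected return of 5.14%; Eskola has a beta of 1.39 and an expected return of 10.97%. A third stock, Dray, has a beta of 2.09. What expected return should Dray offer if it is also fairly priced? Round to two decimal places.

14.29%

MRP (SML slope) = (10.97% − 5.14%) / (1.39 − 0.16) = 5.83% / 1.23 = 4.7398%
R_f (intercept) = 5.14% − 0.16 × 4.7398% = 4.3816%
E(R_Dray) = R_f + β × MRP = 4.3816% + 2.09 × 4.7398% = 14.29%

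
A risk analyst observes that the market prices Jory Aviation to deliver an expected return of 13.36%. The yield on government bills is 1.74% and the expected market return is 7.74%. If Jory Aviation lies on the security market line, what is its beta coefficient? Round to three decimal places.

MRP = 7.74% − 1.74% = 6.00%
β = (E(R) − R_f) / MRP = (13.36% − 1.74%) / 6.00% = 11.62% / 6.00% = 1.937

1.937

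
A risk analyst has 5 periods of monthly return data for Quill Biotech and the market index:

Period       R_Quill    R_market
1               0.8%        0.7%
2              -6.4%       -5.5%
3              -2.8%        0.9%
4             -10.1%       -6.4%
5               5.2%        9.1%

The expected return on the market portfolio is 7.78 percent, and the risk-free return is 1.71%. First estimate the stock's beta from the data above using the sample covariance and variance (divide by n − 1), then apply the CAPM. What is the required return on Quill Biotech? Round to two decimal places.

7.27%

Mean R_i = (0.8 − 6.4 − 2.8 − 10.1 + 5.2) / 5 = -2.6600%
Mean R_m = (0.7 − 5.5 + 0.9 − 6.4 + 9.1) / 5 = -0.2400%
Σ(R_i − R̄_i)(R_m − R̄_m) = 142.0080  ⇒  Cov = 142.0080 / 4 = 35.5020
Σ(R_m − R̄_m)² = 155.0320  ⇒  Var(R_m) = 155.0320 / 4 = 38.7580
β = Cov / Var(R_m) = 35.5020 / 38.7580 = 0.9160
MRP = 7.78% − 1.71% = 6.07%
E(R) = R_f + β × MRP = 1.71% + 0.9160 × 6.07% = 7.27%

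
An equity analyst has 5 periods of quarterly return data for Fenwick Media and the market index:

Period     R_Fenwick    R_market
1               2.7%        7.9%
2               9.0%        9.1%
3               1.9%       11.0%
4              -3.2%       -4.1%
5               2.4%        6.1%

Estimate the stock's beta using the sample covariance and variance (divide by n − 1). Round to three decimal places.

0.535

Mean R_i = (2.7 + 9.0 + 1.9 − 3.2 + 2.4) / 5 = 2.5600%
Mean R_m = (7.9 + 9.1 + 11.0 − 4.1 + 6.1) / 5 = 6.0000%
Σ(R_i − R̄_i)(R_m − R̄_m) = 75.0900  ⇒  Cov = 75.0900 / 4 = 18.7725
Σ(R_m − R̄_m)² = 140.2400  ⇒  Var(R_m) = 140.2400 / 4 = 35.0600
β = Cov / Var(R_m) = 18.7725 / 35.0600 = 0.5354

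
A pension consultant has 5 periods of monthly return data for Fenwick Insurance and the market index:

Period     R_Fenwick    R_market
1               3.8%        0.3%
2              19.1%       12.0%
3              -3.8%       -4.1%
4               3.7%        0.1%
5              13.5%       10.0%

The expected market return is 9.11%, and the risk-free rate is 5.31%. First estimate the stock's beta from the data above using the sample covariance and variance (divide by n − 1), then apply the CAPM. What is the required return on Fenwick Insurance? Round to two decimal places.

10.18%

Mean R_i = (3.8 + 19.1 − 3.8 + 3.7 + 13.5) / 5 = 7.2600%
Mean R_m = (0.3 + 12.0 − 4.1 + 0.1 + 10.0) / 5 = 3.6600%
Σ(R_i − R̄_i)(R_m − R̄_m) = 248.4320  ⇒  Cov = 248.4320 / 4 = 62.1080
Σ(R_m − R̄_m)² = 193.9320  ⇒  Var(R_m) = 193.9320 / 4 = 48.4830
β = Cov / Var(R_m) = 62.1080 / 48.4830 = 1.2810
MRP = 9.11% − 5.31% = 3.80%
E(R) = R_f + β × MRP = 5.31% + 1.2810 × 3.80% = 10.18%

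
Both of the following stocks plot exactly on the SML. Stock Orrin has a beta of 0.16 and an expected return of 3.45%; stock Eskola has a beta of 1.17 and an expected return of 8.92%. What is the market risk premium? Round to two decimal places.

Both satisfy E(R) = R_f + β·MRP, so the slope of the SML is
MRP = (8.92% − 3.45%) / (1.17 − 0.16) = 5.47% / 1.01 = 5.4158%

5.42%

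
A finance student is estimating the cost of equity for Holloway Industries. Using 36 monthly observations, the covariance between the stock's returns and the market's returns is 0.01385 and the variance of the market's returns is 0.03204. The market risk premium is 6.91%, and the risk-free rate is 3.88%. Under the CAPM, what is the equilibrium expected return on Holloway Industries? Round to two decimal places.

6.87%

β = Cov(R_i, R_m) / Var(R_m) = 0.01385 / 0.03204 = 0.4323
E(R) = R_f + β × MRP = 3.88% + 0.4323 × 6.91% = 6.87%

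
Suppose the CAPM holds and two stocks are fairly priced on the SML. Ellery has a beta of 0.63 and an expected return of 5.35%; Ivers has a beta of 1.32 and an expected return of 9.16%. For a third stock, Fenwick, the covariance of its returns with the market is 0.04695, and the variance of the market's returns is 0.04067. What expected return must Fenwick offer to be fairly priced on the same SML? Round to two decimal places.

8.25%

MRP = (9.16% − 5.35%) / (1.32 − 0.63) = 5.5217%
R_f = 5.35% − 0.63 × 5.5217% = 1.8713%
β_Fenwick = Cov / Var(R_m) = 0.04695 / 0.04067 = 1.1544
E(R_Fenwick) = R_f + β × MRP = 1.8713% + 1.1544 × 5.5217% = 8.25%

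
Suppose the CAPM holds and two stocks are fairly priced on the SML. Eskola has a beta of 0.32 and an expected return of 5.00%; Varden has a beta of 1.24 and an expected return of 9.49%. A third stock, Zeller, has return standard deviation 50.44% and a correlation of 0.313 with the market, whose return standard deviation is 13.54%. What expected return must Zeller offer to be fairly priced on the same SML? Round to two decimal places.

MRP = (9.49% − 5.00%) / (1.24 − 0.32) = 4.8804%
R_f = 5.00% − 0.32 × 4.8804% = 3.4383%
β_Zeller = ρ·σ_i/σ_m = 0.313 × 50.44 / 13.54 = 1.1660
E(R_Zeller) = R_f + β × MRP = 3.4383% + 1.1660 × 4.8804% = 9.13%

9.13%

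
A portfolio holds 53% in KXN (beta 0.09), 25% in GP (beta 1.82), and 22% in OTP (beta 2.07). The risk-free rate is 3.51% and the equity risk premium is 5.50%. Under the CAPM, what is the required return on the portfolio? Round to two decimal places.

β_P = Σ w_i β_i = 0.53×0.09 + 0.25×1.82 + 0.22×2.07 = 0.9581
E(R_P) = R_f + β_P × MRP = 3.51% + 0.9581 × 5.50% = 8.78%

8.78%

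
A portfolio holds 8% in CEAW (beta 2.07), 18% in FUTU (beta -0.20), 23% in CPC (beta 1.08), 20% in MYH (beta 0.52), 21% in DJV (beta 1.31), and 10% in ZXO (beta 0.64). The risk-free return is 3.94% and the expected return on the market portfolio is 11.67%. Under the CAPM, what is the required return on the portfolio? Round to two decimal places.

β_P = Σ w_i β_i = 0.08×2.07 + 0.18×-0.20 + 0.23×1.08 + 0.20×0.52 + 0.21×1.31 + 0.10×0.64 = 0.8211
MRP = 11.67% − 3.94% = 7.73%
E(R_P) = R_f + β_P × MRP = 3.94% + 0.8211 × 7.73% = 10.29%

10.29%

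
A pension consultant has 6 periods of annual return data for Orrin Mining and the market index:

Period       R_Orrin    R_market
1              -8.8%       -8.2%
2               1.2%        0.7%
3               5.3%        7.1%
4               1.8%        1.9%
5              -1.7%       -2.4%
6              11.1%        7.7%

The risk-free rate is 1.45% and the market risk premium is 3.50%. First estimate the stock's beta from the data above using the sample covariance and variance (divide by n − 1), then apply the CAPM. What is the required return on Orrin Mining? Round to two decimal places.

Mean R_i = (-8.8 + 1.2 + 5.3 + 1.8 − 1.7 + 11.1) / 6 = 1.4833%
Mean R_m = (-8.2 + 0.7 + 7.1 + 1.9 − 2.4 + 7.7) / 6 = 1.1333%
Σ(R_i − R̄_i)(R_m − R̄_m) = 193.5133  ⇒  Cov = 193.5133 / 5 = 38.7027
Σ(R_m − R̄_m)² = 179.0933  ⇒  Var(R_m) = 179.0933 / 5 = 35.8187
β = Cov / Var(R_m) = 38.7027 / 35.8187 = 1.0805
E(R) = R_f + β × MRP = 1.45% + 1.0805 × 3.50% = 5.23%

5.23%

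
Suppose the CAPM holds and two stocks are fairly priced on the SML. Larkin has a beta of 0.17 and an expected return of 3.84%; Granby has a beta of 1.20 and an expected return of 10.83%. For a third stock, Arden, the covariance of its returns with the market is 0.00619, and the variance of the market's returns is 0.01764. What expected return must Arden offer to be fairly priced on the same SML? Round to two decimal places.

5.07%

MRP = (10.83% − 3.84%) / (1.20 − 0.17) = 6.7864%
R_f = 3.84% − 0.17 × 6.7864% = 2.6863%
β_Arden = Cov / Var(R_m) = 0.00619 / 0.01764 = 0.3509
E(R_Arden) = R_f + β × MRP = 2.6863% + 0.3509 × 6.7864% = 5.07%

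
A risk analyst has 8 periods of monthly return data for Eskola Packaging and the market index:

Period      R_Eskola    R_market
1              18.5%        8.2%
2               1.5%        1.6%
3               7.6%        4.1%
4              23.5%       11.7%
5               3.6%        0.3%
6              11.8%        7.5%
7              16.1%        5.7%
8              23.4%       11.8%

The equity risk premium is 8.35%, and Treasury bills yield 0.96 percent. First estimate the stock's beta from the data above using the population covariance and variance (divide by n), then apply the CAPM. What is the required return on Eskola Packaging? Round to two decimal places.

16.86%

Mean R_i = (18.5 + 1.5 + 7.6 + 23.5 + 3.6 + 11.8 + 16.1 + 23.4) / 8 = 13.2500%
Mean R_m = (8.2 + 1.6 + 4.1 + 11.7 + 0.3 + 7.5 + 5.7 + 11.8) / 8 = 6.3625%
Σ(R_i − R̄_i)(R_m − R̄_m) = 243.2550  ⇒  Cov = 243.2550 / 8 = 30.4069
Σ(R_m − R̄_m)² = 127.7188  ⇒  Var(R_m) = 127.7188 / 8 = 15.9649
β = Cov / Var(R_m) = 30.4069 / 15.9649 = 1.9046
E(R) = R_f + β × MRP = 0.96% + 1.9046 × 8.35% = 16.86%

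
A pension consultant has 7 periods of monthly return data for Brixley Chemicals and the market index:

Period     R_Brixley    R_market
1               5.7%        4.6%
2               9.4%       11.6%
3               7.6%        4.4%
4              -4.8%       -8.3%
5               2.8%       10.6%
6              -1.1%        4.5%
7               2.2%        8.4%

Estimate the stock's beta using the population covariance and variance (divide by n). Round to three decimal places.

0.531

Mean R_i = (5.7 + 9.4 + 7.6 − 4.8 + 2.8 − 1.1 + 2.2) / 7 = 3.1143%
Mean R_m = (4.6 + 11.6 + 4.4 − 8.3 + 10.6 + 4.5 + 8.4) / 7 = 5.1143%
Σ(R_i − R̄_i)(R_m − R̄_m) = 140.2586  ⇒  Cov = 140.2586 / 7 = 20.0369
Σ(R_m − R̄_m)² = 264.0486  ⇒  Var(R_m) = 264.0486 / 7 = 37.7212
β = Cov / Var(R_m) = 20.0369 / 37.7212 = 0.5312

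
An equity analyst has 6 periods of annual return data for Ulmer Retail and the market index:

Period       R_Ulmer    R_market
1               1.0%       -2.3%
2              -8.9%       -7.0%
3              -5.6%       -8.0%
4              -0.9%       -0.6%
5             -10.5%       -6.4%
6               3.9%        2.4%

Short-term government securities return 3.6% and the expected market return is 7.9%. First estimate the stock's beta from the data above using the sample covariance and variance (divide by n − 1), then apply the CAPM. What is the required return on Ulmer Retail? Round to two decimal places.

8.90%

Mean R_i = (1.0 − 8.9 − 5.6 − 0.9 − 10.5 + 3.9) / 6 = -3.5000%
Mean R_m = (-2.3 − 7.0 − 8.0 − 0.6 − 6.4 + 2.4) / 6 = -3.6500%
Σ(R_i − R̄_i)(R_m − R̄_m) = 105.2500  ⇒  Cov = 105.2500 / 5 = 21.0500
Σ(R_m − R̄_m)² = 85.4350  ⇒  Var(R_m) = 85.4350 / 5 = 17.0870
β = Cov / Var(R_m) = 21.0500 / 17.0870 = 1.2319
MRP = 7.9% − 3.6% = 4.30%
E(R) = R_f + β × MRP = 3.6% + 1.2319 × 4.3% = 8.90%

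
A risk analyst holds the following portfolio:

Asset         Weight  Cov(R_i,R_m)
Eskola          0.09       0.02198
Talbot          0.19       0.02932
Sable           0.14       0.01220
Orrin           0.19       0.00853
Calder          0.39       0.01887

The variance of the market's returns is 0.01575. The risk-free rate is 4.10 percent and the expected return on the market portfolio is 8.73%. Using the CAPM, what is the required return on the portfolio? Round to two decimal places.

β_Eskola = 0.02198 / 0.01575 = 1.3956
β_Talbot = 0.02932 / 0.01575 = 1.8616
β_Sable = 0.01220 / 0.01575 = 0.7746
β_Orrin = 0.00853 / 0.01575 = 0.5416
β_Calder = 0.01887 / 0.01575 = 1.1981
β_P = Σ w_i β_i = 0.09×1.3956 + 0.19×1.8616 + 0.14×0.7746 + 0.19×0.5416 + 0.39×1.1981 = 1.1579
MRP = 8.73% − 4.10% = 4.63%
E(R_P) = R_f + β_P × MRP = 4.10% + 1.1579 × 4.63% = 9.46%

9.46%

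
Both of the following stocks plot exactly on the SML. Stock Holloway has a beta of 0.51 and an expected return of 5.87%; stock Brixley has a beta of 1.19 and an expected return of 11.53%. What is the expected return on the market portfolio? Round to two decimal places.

Both satisfy E(R) = R_f + β·MRP, so the slope of the SML is
MRP = (11.53% − 5.87%) / (1.19 − 0.51) = 5.66% / 0.68 = 8.3235%
R_f = E(R_Holloway) − β_Holloway·MRP = 5.87% − 0.51 × 8.3235% = 1.6250%
E(R_m) = R_f + MRP = 1.6250% + 8.3235% = 9.95%

9.95%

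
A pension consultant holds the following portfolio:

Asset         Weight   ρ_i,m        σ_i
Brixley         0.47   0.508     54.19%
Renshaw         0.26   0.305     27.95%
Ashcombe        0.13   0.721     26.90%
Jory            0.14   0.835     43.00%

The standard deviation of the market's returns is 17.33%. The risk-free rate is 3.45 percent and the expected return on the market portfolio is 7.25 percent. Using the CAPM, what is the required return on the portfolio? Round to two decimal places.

β_Brixley = 0.508 × 54.19% / 17.33% = 1.5885
β_Renshaw = 0.305 × 27.95% / 17.33% = 0.4919
β_Ashcombe = 0.721 × 26.90% / 17.33% = 1.1192
β_Jory = 0.835 × 43.00% / 17.33% = 2.0718
β_P = Σ w_i β_i = 0.47×1.5885 + 0.26×0.4919 + 0.13×1.1192 + 0.14×2.0718 = 1.3100
MRP = 7.25% − 3.45% = 3.80%
E(R_P) = R_f + β_P × MRP = 3.45% + 1.3100 × 3.80% = 8.43%

8.43%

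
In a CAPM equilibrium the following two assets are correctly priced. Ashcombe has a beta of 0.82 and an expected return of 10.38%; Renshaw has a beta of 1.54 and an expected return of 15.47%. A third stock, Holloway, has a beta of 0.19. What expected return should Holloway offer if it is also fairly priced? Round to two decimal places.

5.93%

MRP (SML slope) = (15.47% − 10.38%) / (1.54 − 0.82) = 5.09% / 0.72 = 7.0694%
R_f (intercept) = 10.38% − 0.82 × 7.0694% = 4.5831%
E(R_Holloway) = R_f + β × MRP = 4.5831% + 0.19 × 7.0694% = 5.93%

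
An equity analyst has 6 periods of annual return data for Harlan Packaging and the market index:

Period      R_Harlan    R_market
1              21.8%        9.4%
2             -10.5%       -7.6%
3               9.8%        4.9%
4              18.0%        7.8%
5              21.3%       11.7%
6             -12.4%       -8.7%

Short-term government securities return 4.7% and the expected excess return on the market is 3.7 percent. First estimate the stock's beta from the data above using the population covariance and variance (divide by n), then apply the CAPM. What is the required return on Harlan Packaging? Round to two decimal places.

11.21%

Mean R_i = (21.8 − 10.5 + 9.8 + 18.0 + 21.3 − 12.4) / 6 = 8.0000%
Mean R_m = (9.4 − 7.6 + 4.9 + 7.8 + 11.7 − 8.7) / 6 = 2.9167%
Σ(R_i − R̄_i)(R_m − R̄_m) = 690.2300  ⇒  Cov = 690.2300 / 6 = 115.0383
Σ(R_m − R̄_m)² = 392.5083  ⇒  Var(R_m) = 392.5083 / 6 = 65.4181
β = Cov / Var(R_m) = 115.0383 / 65.4181 = 1.7585
E(R) = R_f + β × MRP = 4.7% + 1.7585 × 3.7% = 11.21%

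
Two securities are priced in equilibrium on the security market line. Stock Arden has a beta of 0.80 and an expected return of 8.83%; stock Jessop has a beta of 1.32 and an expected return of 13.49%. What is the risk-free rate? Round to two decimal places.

Both satisfy E(R) = R_f + β·MRP, so the slope of the SML is
MRP = (13.49% − 8.83%) / (1.32 − 0.80) = 4.66% / 0.52 = 8.9615%
R_f = E(R_Arden) − β_Arden·MRP = 8.83% − 0.80 × 8.9615% = 1.6608%

1.66%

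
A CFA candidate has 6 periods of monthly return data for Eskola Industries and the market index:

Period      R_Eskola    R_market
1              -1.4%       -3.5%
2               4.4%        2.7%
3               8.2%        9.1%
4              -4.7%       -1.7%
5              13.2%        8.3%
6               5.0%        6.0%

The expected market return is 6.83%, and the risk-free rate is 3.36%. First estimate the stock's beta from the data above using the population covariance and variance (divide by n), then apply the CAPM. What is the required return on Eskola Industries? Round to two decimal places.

7.22%

Mean R_i = (-1.4 + 4.4 + 8.2 − 4.7 + 13.2 + 5.0) / 6 = 4.1167%
Mean R_m = (-3.5 + 2.7 + 9.1 − 1.7 + 8.3 + 6.0) / 6 = 3.4833%
Σ(R_i − R̄_i)(R_m − R̄_m) = 152.9117  ⇒  Cov = 152.9117 / 6 = 25.4853
Σ(R_m − R̄_m)² = 137.3283  ⇒  Var(R_m) = 137.3283 / 6 = 22.8881
β = Cov / Var(R_m) = 25.4853 / 22.8881 = 1.1135
MRP = 6.83% − 3.36% = 3.47%
E(R) = R_f + β × MRP = 3.36% + 1.1135 × 3.47% = 7.22%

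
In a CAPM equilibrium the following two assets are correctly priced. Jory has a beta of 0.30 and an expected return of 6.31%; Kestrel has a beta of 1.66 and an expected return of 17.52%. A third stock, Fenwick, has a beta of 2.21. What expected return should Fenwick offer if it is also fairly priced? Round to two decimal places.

22.05%

MRP (SML slope) = (17.52% − 6.31%) / (1.66 − 0.30) = 11.21% / 1.36 = 8.2426%
R_f (intercept) = 6.31% − 0.30 × 8.2426% = 3.8372%
E(R_Fenwick) = R_f + β × MRP = 3.8372% + 2.21 × 8.2426% = 22.05%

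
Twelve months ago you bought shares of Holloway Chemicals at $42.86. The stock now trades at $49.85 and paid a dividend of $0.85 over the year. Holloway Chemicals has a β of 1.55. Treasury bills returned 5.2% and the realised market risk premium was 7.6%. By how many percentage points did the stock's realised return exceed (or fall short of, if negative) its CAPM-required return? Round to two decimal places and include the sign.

Realised HPR = (P1 + D1 − P0) / P0 = (49.85 + 0.85 − 42.86) / 42.86 = 7.84 / 42.86 = 18.2921%
CAPM required = R_f + β·MRP = 5.2% + 1.55 × 7.6% = 16.9800%
α = realised − required = 18.2921% − 16.9800% = +1.31%

+1.31%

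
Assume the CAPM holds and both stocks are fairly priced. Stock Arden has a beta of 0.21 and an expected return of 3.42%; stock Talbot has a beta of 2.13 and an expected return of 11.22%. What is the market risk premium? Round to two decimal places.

4.06%

Both satisfy E(R) = R_f + β·MRP, so the slope of the SML is
MRP = (11.22% − 3.42%) / (2.13 − 0.21) = 7.80% / 1.92 = 4.0625%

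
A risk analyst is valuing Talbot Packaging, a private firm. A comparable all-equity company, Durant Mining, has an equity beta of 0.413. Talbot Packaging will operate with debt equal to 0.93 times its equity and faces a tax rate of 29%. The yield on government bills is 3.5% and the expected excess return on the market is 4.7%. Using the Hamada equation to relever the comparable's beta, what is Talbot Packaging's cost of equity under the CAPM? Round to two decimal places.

6.72%

β_L = β_U × [1 + (1 − t)(D/E)] = 0.413 × [1 + (1 − 0.29) × 0.93]
    = 0.413 × [1 + 0.71 × 0.93] = 0.413 × 1.6603 = 0.6857
E(R) = R_f + β_L × MRP = 3.5% + 0.6857 × 4.7% = 6.72%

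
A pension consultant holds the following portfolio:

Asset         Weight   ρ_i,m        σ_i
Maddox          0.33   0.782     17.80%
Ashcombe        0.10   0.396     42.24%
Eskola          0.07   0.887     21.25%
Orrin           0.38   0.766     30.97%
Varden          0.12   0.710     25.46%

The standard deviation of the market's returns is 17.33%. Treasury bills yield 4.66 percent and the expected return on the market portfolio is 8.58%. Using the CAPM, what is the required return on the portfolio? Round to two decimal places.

8.91%

β_Maddox = 0.782 × 17.80% / 17.33% = 0.8032
β_Ashcombe = 0.396 × 42.24% / 17.33% = 0.9652
β_Eskola = 0.887 × 21.25% / 17.33% = 1.0876
β_Orrin = 0.766 × 30.97% / 17.33% = 1.3689
β_Varden = 0.710 × 25.46% / 17.33% = 1.0431
β_P = Σ w_i β_i = 0.33×0.8032 + 0.10×0.9652 + 0.07×1.0876 + 0.38×1.3689 + 0.12×1.0431 = 1.0831
MRP = 8.58% − 4.66% = 3.92%
E(R_P) = R_f + β_P × MRP = 4.66% + 1.0831 × 3.92% = 8.91%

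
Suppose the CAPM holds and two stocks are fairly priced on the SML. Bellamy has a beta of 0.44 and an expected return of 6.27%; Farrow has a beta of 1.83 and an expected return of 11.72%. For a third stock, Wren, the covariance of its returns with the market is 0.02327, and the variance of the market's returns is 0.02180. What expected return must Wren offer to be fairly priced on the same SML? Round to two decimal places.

8.73%

MRP = (11.72% − 6.27%) / (1.83 − 0.44) = 3.9209%
R_f = 6.27% − 0.44 × 3.9209% = 4.5448%
β_Wren = Cov / Var(R_m) = 0.02327 / 0.02180 = 1.0674
E(R_Wren) = R_f + β × MRP = 4.5448% + 1.0674 × 3.9209% = 8.73%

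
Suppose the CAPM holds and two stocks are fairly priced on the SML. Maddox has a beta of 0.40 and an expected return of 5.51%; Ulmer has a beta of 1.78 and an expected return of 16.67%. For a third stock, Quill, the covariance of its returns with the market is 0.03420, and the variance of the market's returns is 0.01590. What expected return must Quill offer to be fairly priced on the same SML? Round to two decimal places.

19.67%

MRP = (16.67% − 5.51%) / (1.78 − 0.40) = 8.0870%
R_f = 5.51% − 0.40 × 8.0870% = 2.2752%
β_Quill = Cov / Var(R_m) = 0.03420 / 0.01590 = 2.1509
E(R_Quill) = R_f + β × MRP = 2.2752% + 2.1509 × 8.0870% = 19.67%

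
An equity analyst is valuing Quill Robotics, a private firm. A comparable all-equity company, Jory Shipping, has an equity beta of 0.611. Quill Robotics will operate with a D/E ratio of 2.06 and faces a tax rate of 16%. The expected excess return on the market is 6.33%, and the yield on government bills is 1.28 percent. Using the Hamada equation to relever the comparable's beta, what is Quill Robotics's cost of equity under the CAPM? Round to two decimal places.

β_L = β_U × [1 + (1 − t)(D/E)] = 0.611 × [1 + (1 − 0.16) × 2.06]
    = 0.611 × [1 + 0.84 × 2.06] = 0.611 × 2.7304 = 1.6683
E(R) = R_f + β_L × MRP = 1.28% + 1.6683 × 6.33% = 11.84%

11.84%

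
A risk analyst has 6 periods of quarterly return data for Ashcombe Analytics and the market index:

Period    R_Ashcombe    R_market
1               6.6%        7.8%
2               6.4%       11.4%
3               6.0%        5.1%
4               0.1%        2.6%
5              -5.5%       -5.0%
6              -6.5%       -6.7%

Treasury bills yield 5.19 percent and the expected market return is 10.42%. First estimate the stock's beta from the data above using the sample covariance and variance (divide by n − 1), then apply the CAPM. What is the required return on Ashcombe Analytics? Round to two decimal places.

Mean R_i = (6.6 + 6.4 + 6.0 + 0.1 − 5.5 − 6.5) / 6 = 1.1833%
Mean R_m = (7.8 + 11.4 + 5.1 + 2.6 − 5.0 − 6.7) / 6 = 2.5333%
Σ(R_i − R̄_i)(R_m − R̄_m) = 208.3633  ⇒  Cov = 208.3633 / 5 = 41.6727
Σ(R_m − R̄_m)² = 254.9533  ⇒  Var(R_m) = 254.9533 / 5 = 50.9907
β = Cov / Var(R_m) = 41.6727 / 50.9907 = 0.8173
MRP = 10.42% − 5.19% = 5.23%
E(R) = R_f + β × MRP = 5.19% + 0.8173 × 5.23% = 9.46%

9.46%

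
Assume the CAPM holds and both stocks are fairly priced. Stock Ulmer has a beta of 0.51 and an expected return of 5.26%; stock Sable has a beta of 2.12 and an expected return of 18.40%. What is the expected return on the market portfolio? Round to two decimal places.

Both satisfy E(R) = R_f + β·MRP, so the slope of the SML is
MRP = (18.40% − 5.26%) / (2.12 − 0.51) = 13.14% / 1.61 = 8.1615%
R_f = E(R_Ulmer) − β_Ulmer·MRP = 5.26% − 0.51 × 8.1615% = 1.0976%
E(R_m) = R_f + MRP = 1.0976% + 8.1615% = 9.26%

9.26%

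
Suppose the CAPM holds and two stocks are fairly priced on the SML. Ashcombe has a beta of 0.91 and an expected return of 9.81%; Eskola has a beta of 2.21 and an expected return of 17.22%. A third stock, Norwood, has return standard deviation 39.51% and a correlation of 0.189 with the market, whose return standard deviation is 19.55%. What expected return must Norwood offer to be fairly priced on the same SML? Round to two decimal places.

MRP = (17.22% − 9.81%) / (2.21 − 0.91) = 5.7000%
R_f = 9.81% − 0.91 × 5.7000% = 4.6230%
β_Norwood = ρ·σ_i/σ_m = 0.189 × 39.51 / 19.55 = 0.3820
E(R_Norwood) = R_f + β × MRP = 4.6230% + 0.3820 × 5.7000% = 6.80%

6.80%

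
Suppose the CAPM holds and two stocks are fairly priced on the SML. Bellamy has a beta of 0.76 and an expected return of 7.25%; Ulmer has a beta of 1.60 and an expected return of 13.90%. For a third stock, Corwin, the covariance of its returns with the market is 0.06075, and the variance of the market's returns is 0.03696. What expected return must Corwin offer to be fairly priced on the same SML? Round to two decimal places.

14.25%

MRP = (13.90% − 7.25%) / (1.60 − 0.76) = 7.9167%
R_f = 7.25% − 0.76 × 7.9167% = 1.2333%
β_Corwin = Cov / Var(R_m) = 0.06075 / 0.03696 = 1.6437
E(R_Corwin) = R_f + β × MRP = 1.2333% + 1.6437 × 7.9167% = 14.25%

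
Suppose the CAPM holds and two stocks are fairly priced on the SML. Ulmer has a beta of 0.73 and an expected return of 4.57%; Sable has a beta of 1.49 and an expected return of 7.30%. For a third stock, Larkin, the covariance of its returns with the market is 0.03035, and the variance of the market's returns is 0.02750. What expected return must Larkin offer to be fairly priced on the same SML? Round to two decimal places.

MRP = (7.30% − 4.57%) / (1.49 − 0.73) = 3.5921%
R_f = 4.57% − 0.73 × 3.5921% = 1.9478%
β_Larkin = Cov / Var(R_m) = 0.03035 / 0.02750 = 1.1036
E(R_Larkin) = R_f + β × MRP = 1.9478% + 1.1036 × 3.5921% = 5.91%

5.91%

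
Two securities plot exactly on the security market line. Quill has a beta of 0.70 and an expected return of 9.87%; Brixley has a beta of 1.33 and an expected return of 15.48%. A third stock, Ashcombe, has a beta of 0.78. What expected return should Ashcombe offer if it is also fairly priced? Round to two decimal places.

10.58%

MRP (SML slope) = (15.48% − 9.87%) / (1.33 − 0.70) = 5.61% / 0.63 = 8.9048%
R_f (intercept) = 9.87% − 0.70 × 8.9048% = 3.6366%
E(R_Ashcombe) = R_f + β × MRP = 3.6366% + 0.78 × 8.9048% = 10.58%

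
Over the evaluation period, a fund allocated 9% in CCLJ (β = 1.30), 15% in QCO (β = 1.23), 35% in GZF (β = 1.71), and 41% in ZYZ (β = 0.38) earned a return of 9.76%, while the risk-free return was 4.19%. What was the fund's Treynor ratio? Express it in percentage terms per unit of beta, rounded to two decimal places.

5.28%

β_P = 0.09×1.30 + 0.15×1.23 + 0.35×1.71 + 0.41×0.38 = 1.0558
Treynor = (R_P − R_f) / β_P = (9.76% − 4.19%) / 1.0558 = 5.57% / 1.0558 = 5.28%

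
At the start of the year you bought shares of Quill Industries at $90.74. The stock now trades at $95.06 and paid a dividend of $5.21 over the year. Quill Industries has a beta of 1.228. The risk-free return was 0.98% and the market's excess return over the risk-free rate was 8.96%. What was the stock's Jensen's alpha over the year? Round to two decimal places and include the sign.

Realised HPR = (P1 + D1 − P0) / P0 = (95.06 + 5.21 − 90.74) / 90.74 = 9.53 / 90.74 = 10.5025%
CAPM required = R_f + β·MRP = 0.98% + 1.228 × 8.96% = 11.98288%
α = realised − required = 10.5025% − 11.98288% = -1.48%

-1.48%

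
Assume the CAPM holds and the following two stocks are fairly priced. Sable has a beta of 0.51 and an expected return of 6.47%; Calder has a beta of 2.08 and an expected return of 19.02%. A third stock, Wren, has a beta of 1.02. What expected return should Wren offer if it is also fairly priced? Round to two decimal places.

MRP (SML slope) = (19.02% − 6.47%) / (2.08 − 0.51) = 12.55% / 1.57 = 7.9936%
R_f (intercept) = 6.47% − 0.51 × 7.9936% = 2.3933%
E(R_Wren) = R_f + β × MRP = 2.3933% + 1.02 × 7.9936% = 10.55%

10.55%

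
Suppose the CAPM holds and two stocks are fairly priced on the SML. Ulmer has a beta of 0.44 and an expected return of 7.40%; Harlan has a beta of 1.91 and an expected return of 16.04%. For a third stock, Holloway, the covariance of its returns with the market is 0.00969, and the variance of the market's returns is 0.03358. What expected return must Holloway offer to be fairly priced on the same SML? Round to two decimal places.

MRP = (16.04% − 7.40%) / (1.91 − 0.44) = 5.8776%
R_f = 7.40% − 0.44 × 5.8776% = 4.8139%
β_Holloway = Cov / Var(R_m) = 0.00969 / 0.03358 = 0.2886
E(R_Holloway) = R_f + β × MRP = 4.8139% + 0.2886 × 5.8776% = 6.51%

6.51%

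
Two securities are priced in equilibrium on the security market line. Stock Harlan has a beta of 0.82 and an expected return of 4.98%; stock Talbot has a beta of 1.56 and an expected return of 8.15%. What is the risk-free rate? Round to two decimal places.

Both satisfy E(R) = R_f + β·MRP, so the slope of the SML is
MRP = (8.15% − 4.98%) / (1.56 − 0.82) = 3.17% / 0.74 = 4.2838%
R_f = E(R_Harlan) − β_Harlan·MRP = 4.98% − 0.82 × 4.2838% = 1.4673%

1.47%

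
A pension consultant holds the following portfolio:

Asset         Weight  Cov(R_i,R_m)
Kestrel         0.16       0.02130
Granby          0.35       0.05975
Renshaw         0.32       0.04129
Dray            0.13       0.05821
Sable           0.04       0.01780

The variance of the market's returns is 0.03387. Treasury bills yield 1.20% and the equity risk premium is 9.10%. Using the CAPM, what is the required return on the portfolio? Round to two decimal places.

13.51%

β_Kestrel = 0.02130 / 0.03387 = 0.6289
β_Granby = 0.05975 / 0.03387 = 1.7641
β_Renshaw = 0.04129 / 0.03387 = 1.2191
β_Dray = 0.05821 / 0.03387 = 1.7186
β_Sable = 0.01780 / 0.03387 = 0.5255
β_P = Σ w_i β_i = 0.16×0.6289 + 0.35×1.7641 + 0.32×1.2191 + 0.13×1.7186 + 0.04×0.5255 = 1.3526
E(R_P) = R_f + β_P × MRP = 1.20% + 1.3526 × 9.10% = 13.51%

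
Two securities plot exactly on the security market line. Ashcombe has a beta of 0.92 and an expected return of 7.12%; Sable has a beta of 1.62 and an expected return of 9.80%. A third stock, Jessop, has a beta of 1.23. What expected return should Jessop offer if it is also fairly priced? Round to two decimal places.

8.31%

MRP (SML slope) = (9.80% − 7.12%) / (1.62 − 0.92) = 2.68% / 0.70 = 3.8286%
R_f (intercept) = 7.12% − 0.92 × 3.8286% = 3.5977%
E(R_Jessop) = R_f + β × MRP = 3.5977% + 1.23 × 3.8286% = 8.31%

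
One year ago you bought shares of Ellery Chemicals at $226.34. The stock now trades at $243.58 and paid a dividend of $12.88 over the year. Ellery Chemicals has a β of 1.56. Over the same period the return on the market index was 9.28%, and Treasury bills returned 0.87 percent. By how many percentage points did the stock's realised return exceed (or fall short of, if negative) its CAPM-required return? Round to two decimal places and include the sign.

-0.68%

Realised HPR = (P1 + D1 − P0) / P0 = (243.58 + 12.88 − 226.34) / 226.34 = 30.12 / 226.34 = 13.3074%
MRP = 9.28% − 0.87% = 8.41%
CAPM required = R_f + β·MRP = 0.87% + 1.56 × 8.41% = 13.9896%
α = realised − required = 13.3074% − 13.9896% = -0.68%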